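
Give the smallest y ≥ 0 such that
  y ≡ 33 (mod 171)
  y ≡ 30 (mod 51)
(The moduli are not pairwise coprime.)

gcd(171, 51) = 3 and 3 | (30 − 33), so the pair is consistent; merging gives y ≡ 2427 (mod 2907), where 2907 = lcm(171, 51).
The solution is unique modulo lcm(171, 51) = 2907.

2427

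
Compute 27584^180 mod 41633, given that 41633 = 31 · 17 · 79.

Mod 31: 27584 ≡ 25; since 30 | 180, by Fermat 25^180 ≡ 1 (mod 31).
Mod 17: 27584 ≡ 10; by Fermat, exponent reduces to 180 mod 16 = 4; 10^4 ≡ 4 (mod 17).
Mod 79: 27584 ≡ 13; by Fermat, exponent reduces to 180 mod 78 = 24; 13^24 ≡ 38 (mod 79).
Combine by CRT: x ≡ 1 (mod 31), x ≡ 4 (mod 17), x ≡ 38 (mod 79) ⇒ x ≡ 24212 (mod 41633).

24212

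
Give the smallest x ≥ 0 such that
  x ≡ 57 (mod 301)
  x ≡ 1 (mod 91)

gcd(301, 91) = 7 and 7 | (1 − 57), so the pair is consistent; merging gives x ≡ 3368 (mod 3913), where 3913 = lcm(301, 91).
The solution is unique modulo lcm(301, 91) = 3913.

3368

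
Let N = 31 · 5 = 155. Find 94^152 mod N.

1

Mod 31: 94 ≡ 1; by Fermat, exponent reduces to 152 mod 30 = 2; 1^2 ≡ 1 (mod 31).
Mod 5: 94 ≡ 4; since 4 | 152, by Fermat 4^152 ≡ 1 (mod 5).
Combine by CRT: x ≡ 1 (mod 31), x ≡ 1 (mod 5) ⇒ x ≡ 1 (mod 155).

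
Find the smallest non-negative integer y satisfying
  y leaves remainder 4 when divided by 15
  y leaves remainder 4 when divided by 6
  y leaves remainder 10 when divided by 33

274

gcd(15, 6) = 3 and 3 | (4 − 4), so the pair is consistent; merging gives y ≡ 4 (mod 30), where 30 = lcm(15, 6).
gcd(30, 33) = 3 and 3 | (10 − 4), so the pair is consistent; merging gives y ≡ 274 (mod 330), where 330 = lcm(30, 33).
The solution is unique modulo lcm(15, 6, 33) = 330.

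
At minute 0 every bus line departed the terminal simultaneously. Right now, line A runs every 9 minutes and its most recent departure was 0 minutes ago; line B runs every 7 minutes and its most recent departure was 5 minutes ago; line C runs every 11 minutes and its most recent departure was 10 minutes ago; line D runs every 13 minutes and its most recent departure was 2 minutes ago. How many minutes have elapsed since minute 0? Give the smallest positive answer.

54

From t ≡ 0 (mod 9) write t = 0 + 9s. Substituting into t ≡ 5 (mod 7) gives 9s ≡ 5 (mod 7), and since 2⁻¹ ≡ 4 (mod 7), s ≡ 6. Hence t ≡ 0 + 9·6 = 54 (mod 63).
From t ≡ 54 (mod 63) write t = 54 + 63s. Substituting into t ≡ 10 (mod 11) gives 63s ≡ 0 (mod 11), and since 8⁻¹ ≡ 7 (mod 11), s ≡ 0. Hence t ≡ 54 + 63·0 = 54 (mod 693).
From t ≡ 54 (mod 693) write t = 54 + 693s. Substituting into t ≡ 2 (mod 13) gives 693s ≡ 0 (mod 13), and since 4⁻¹ ≡ 10 (mod 13), s ≡ 0. Hence t ≡ 54 + 693·0 = 54 (mod 9009).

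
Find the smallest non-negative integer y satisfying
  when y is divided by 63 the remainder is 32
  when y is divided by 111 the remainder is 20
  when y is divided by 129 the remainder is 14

41423

gcd(63, 111) = 3 and 3 | (20 − 32), so the pair is consistent; merging gives y ≡ 1796 (mod 2331), where 2331 = lcm(63, 111).
gcd(2331, 129) = 3 and 3 | (14 − 1796), so the pair is consistent; merging gives y ≡ 41423 (mod 100233), where 100233 = lcm(2331, 129).
The solution is unique modulo lcm(63, 111, 129) = 100233.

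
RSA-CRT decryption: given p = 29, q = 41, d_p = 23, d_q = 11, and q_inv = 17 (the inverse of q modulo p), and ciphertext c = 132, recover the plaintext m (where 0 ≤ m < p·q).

m₁ = c^(d_p) mod p: c ≡ 16 (mod 29), and 16^23 mod 29 = 24.
m₂ = c^(d_q) mod q: c ≡ 9 (mod 41), and 9^11 mod 41 = 32.
h = q_inv·(m₁ − m₂) mod p = 17·(24 − 32) mod 29 = 9.
m = m₂ + h·q = 32 + 9·41 = 401.

401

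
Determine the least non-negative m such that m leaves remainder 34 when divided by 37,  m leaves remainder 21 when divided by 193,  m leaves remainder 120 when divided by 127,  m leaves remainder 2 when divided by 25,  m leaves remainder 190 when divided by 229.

The moduli are pairwise coprime; N = 37·193·127·25·229 = 5192042575.
N/37 = 140325475; 140325475 ≡ 15 (mod 37); 15·5 ≡ 1, so inverse 5.
N/193 = 26901775; 26901775 ≡ 84 (mod 193); 84·108 ≡ 1, so inverse 108.
N/127 = 40882225; 40882225 ≡ 36 (mod 127); 36·60 ≡ 1, so inverse 60.
N/25 = 207681703; 207681703 ≡ 3 (mod 25); 3·17 ≡ 1, so inverse 17.
N/229 = 22672675; 22672675 ≡ 72 (mod 229); 72·35 ≡ 1, so inverse 35.
m ≡ 34·140325475·5 + 21·26901775·108 + 120·40882225·60 + 2·207681703·17 + 190·22672675·35 = 537055043102.
537055043102 mod 5192042575 = 2274657877.

2274657877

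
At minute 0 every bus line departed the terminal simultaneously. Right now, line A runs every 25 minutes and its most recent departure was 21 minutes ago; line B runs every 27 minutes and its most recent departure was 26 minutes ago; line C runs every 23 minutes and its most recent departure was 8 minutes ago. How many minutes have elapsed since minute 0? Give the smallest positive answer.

Combine the congruences pairwise.
From t ≡ 21 (mod 25) write t = 21 + 25s. Substituting into t ≡ 26 (mod 27) gives 25s ≡ 5 (mod 27), and since 25⁻¹ ≡ 13 (mod 27), s ≡ 11. Hence t ≡ 21 + 25·11 = 296 (mod 675).
From t ≡ 296 (mod 675) write t = 296 + 675s. Substituting into t ≡ 8 (mod 23) gives 675s ≡ 11 (mod 23), and since 8⁻¹ ≡ 3 (mod 23), s ≡ 10. Hence t ≡ 296 + 675·10 = 7046 (mod 15525).

7046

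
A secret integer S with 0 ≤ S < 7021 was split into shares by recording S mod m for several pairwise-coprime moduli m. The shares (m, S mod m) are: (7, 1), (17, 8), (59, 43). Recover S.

From S ≡ 1 (mod 7) write S = 1 + 7t. Substituting into S ≡ 8 (mod 17) gives 7t ≡ 7 (mod 17), and since 7⁻¹ ≡ 5 (mod 17), t ≡ 1. Hence S ≡ 1 + 7·1 = 8 (mod 119).
From S ≡ 8 (mod 119) write S = 8 + 119t. Substituting into S ≡ 43 (mod 59) gives 119t ≡ 35 (mod 59), and since 1⁻¹ ≡ 1 (mod 59), t ≡ 35. Hence S ≡ 8 + 119·35 = 4173 (mod 7021).

4173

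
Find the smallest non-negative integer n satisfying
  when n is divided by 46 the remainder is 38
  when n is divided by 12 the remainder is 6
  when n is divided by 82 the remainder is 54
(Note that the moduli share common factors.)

gcd(46, 12) = 2 and 2 | (6 − 38), so the pair is consistent; merging gives n ≡ 222 (mod 276), where 276 = lcm(46, 12).
gcd(276, 82) = 2 and 2 | (54 − 222), so the pair is consistent; merging gives n ≡ 5466 (mod 11316), where 11316 = lcm(276, 82).
The solution is unique modulo lcm(46, 12, 82) = 11316.

5466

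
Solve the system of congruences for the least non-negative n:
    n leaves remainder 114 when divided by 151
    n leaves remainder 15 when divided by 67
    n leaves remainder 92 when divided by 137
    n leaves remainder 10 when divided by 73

From n ≡ 114 (mod 151) write n = 114 + 151t. Substituting into n ≡ 15 (mod 67) gives 151t ≡ 35 (mod 67), and since 17⁻¹ ≡ 4 (mod 67), t ≡ 6. Hence n ≡ 114 + 151·6 = 1020 (mod 10117).
From n ≡ 1020 (mod 10117) write n = 1020 + 10117t. Substituting into n ≡ 92 (mod 137) gives 10117t ≡ 31 (mod 137), and since 116⁻¹ ≡ 13 (mod 137), t ≡ 129. Hence n ≡ 1020 + 10117·129 = 1306113 (mod 1386029).
From n ≡ 1306113 (mod 1386029) write n = 1306113 + 1386029t. Substituting into n ≡ 10 (mod 73) gives 1386029t ≡ 13 (mod 73), and since 51⁻¹ ≡ 63 (mod 73), t ≡ 16. Hence n ≡ 1306113 + 1386029·16 = 23482577 (mod 101180117).

23482577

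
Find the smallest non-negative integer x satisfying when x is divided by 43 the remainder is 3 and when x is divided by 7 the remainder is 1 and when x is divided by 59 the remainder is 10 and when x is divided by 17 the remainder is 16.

262088

The moduli are pairwise coprime; N = 43·7·59·17 = 301903.
N/43 = 7021; 7021 ≡ 12 (mod 43); 12·18 ≡ 1, so inverse 18.
N/7 = 43129; 43129 ≡ 2 (mod 7); 2·4 ≡ 1, so inverse 4.
N/59 = 5117; 5117 ≡ 43 (mod 59); 43·11 ≡ 1, so inverse 11.
N/17 = 17759; 17759 ≡ 11 (mod 17); 11·14 ≡ 1, so inverse 14.
x ≡ 3·7021·18 + 1·43129·4 + 10·5117·11 + 16·17759·14 = 5092536.
5092536 mod 301903 = 262088.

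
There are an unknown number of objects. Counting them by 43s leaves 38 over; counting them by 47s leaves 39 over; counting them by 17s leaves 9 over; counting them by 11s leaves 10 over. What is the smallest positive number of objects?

211727

The moduli are pairwise coprime; M = 43·47·17·11 = 377927.
M/43 = 8789; 8789 ≡ 17 (mod 43); 17·38 ≡ 1, so inverse 38.
M/47 = 8041; 8041 ≡ 4 (mod 47); 4·12 ≡ 1, so inverse 12.
M/17 = 22231; 22231 ≡ 12 (mod 17); 12·10 ≡ 1, so inverse 10.
M/11 = 34357; 34357 ≡ 4 (mod 11); 4·3 ≡ 1, so inverse 3.
N ≡ 38·8789·38 + 39·8041·12 + 9·22231·10 + 10·34357·3 = 19486004.
19486004 mod 377927 = 211727.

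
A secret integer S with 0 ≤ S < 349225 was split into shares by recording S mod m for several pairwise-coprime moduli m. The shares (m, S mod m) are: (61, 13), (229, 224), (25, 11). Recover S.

184111

The moduli are pairwise coprime; N = 61·229·25 = 349225.
N/61 = 5725; 5725 ≡ 52 (mod 61); 52·27 ≡ 1, so inverse 27.
N/229 = 1525; 1525 ≡ 151 (mod 229); 151·91 ≡ 1, so inverse 91.
N/25 = 13969; 13969 ≡ 19 (mod 25); 19·4 ≡ 1, so inverse 4.
S ≡ 13·5725·27 + 224·1525·91 + 11·13969·4 = 33709711.
33709711 mod 349225 = 184111.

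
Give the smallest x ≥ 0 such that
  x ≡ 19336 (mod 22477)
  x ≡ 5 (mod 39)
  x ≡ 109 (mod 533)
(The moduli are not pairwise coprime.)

1457864

Combine the congruences pairwise.
gcd(22477, 39) = 13 and 13 | (5 − 19336), so the pair is consistent; merging gives x ≡ 41813 (mod 67431), where 67431 = lcm(22477, 39).
gcd(67431, 533) = 13 and 13 | (109 − 41813), so the pair is consistent; merging gives x ≡ 1457864 (mod 2764671), where 2764671 = lcm(67431, 533).
The solution is unique modulo lcm(22477, 39, 533) = 2764671.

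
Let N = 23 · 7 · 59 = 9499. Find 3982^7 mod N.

8903

Mod 23: 3982 ≡ 3; 3^7 ≡ 2 (mod 23).
Mod 7: 3982 ≡ 6; by Fermat, exponent reduces to 7 mod 6 = 1; 6^1 ≡ 6 (mod 7).
Mod 59: 3982 ≡ 29; 29^7 ≡ 53 (mod 59).
Combine by CRT: x ≡ 2 (mod 23), x ≡ 6 (mod 7), x ≡ 53 (mod 59) ⇒ x ≡ 8903 (mod 9499).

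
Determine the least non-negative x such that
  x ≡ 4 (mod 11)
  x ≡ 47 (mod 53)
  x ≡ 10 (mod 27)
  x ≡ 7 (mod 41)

644527

Combine the congruences pairwise.
From x ≡ 4 (mod 11) write x = 4 + 11t. Substituting into x ≡ 47 (mod 53) gives 11t ≡ 43 (mod 53), and since 11⁻¹ ≡ 29 (mod 53), t ≡ 28. Hence x ≡ 4 + 11·28 = 312 (mod 583).
From x ≡ 312 (mod 583) write x = 312 + 583t. Substituting into x ≡ 10 (mod 27) gives 583t ≡ 22 (mod 27), and since 16⁻¹ ≡ 22 (mod 27), t ≡ 25. Hence x ≡ 312 + 583·25 = 14887 (mod 15741).
From x ≡ 14887 (mod 15741) write x = 14887 + 15741t. Substituting into x ≡ 7 (mod 41) gives 15741t ≡ 3 (mod 41), and since 38⁻¹ ≡ 27 (mod 41), t ≡ 40. Hence x ≡ 14887 + 15741·40 = 644527 (mod 645381).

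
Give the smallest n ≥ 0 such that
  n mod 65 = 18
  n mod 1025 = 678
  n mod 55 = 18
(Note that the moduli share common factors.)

45778

gcd(65, 1025) = 5 and 5 | (678 − 18), so the pair is consistent; merging gives n ≡ 5803 (mod 13325), where 13325 = lcm(65, 1025).
gcd(13325, 55) = 5 and 5 | (18 − 5803), so the pair is consistent; merging gives n ≡ 45778 (mod 146575), where 146575 = lcm(13325, 55).
The solution is unique modulo lcm(65, 1025, 55) = 146575.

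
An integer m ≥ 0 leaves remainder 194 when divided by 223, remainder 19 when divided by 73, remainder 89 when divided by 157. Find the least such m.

800318

The moduli are pairwise coprime; N = 223·73·157 = 2555803.
N/223 = 11461; 11461 ≡ 88 (mod 223); 88·185 ≡ 1, so inverse 185.
N/73 = 35011; 35011 ≡ 44 (mod 73); 44·5 ≡ 1, so inverse 5.
N/157 = 16279; 16279 ≡ 108 (mod 157); 108·16 ≡ 1, so inverse 16.
m ≡ 194·11461·185 + 19·35011·5 + 89·16279·16 = 437842631.
437842631 mod 2555803 = 800318.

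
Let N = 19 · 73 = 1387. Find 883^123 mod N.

562

Mod 19: 883 ≡ 9; by Fermat, exponent reduces to 123 mod 18 = 15; 9^15 ≡ 11 (mod 19).
Mod 73: 883 ≡ 7; by Fermat, exponent reduces to 123 mod 72 = 51; 7^51 ≡ 51 (mod 73).
Combine by CRT: x ≡ 11 (mod 19), x ≡ 51 (mod 73) ⇒ x ≡ 562 (mod 1387).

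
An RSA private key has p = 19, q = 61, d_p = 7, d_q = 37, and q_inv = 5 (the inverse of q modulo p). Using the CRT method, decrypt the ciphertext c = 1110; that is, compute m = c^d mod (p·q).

103

m₁ = c^(d_p) mod p: c ≡ 8 (mod 19), and 8^7 mod 19 = 8.
m₂ = c^(d_q) mod q: c ≡ 12 (mod 61), and 12^37 mod 61 = 42.
h = q_inv·(m₁ − m₂) mod p = 5·(8 − 42) mod 19 = 1.
m = m₂ + h·q = 42 + 1·61 = 103.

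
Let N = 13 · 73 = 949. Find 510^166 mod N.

Mod 13: 510 ≡ 3; by Fermat, exponent reduces to 166 mod 12 = 10; 3^10 ≡ 3 (mod 13).
Mod 73: 510 ≡ 72; by Fermat, exponent reduces to 166 mod 72 = 22; 72^22 ≡ 1 (mod 73).
Combine by CRT: x ≡ 3 (mod 13), x ≡ 1 (mod 73) ⇒ x ≡ 731 (mod 949).

731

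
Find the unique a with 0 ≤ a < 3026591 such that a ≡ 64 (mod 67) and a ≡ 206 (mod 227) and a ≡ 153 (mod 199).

The moduli are pairwise coprime; N = 67·227·199 = 3026591.
N/67 = 45173; 45173 ≡ 15 (mod 67); 15·9 ≡ 1, so inverse 9.
N/227 = 13333; 13333 ≡ 167 (mod 227); 167·87 ≡ 1, so inverse 87.
N/199 = 15209; 15209 ≡ 85 (mod 199); 85·96 ≡ 1, so inverse 96.
a ≡ 64·45173·9 + 206·13333·87 + 153·15209·96 = 488363466.
488363466 mod 3026591 = 1082315.

1082315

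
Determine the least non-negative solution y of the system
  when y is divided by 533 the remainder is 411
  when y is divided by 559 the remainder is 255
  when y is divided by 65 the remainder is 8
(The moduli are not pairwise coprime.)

26528

gcd(533, 559) = 13 and 13 | (255 − 411), so the pair is consistent; merging gives y ≡ 3609 (mod 22919), where 22919 = lcm(533, 559).
gcd(22919, 65) = 13 and 13 | (8 − 3609), so the pair is consistent; merging gives y ≡ 26528 (mod 114595), where 114595 = lcm(22919, 65).
The solution is unique modulo lcm(533, 559, 65) = 114595.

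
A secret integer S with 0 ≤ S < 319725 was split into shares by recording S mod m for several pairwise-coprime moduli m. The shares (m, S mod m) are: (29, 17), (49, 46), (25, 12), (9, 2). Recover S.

Combine the congruences pairwise.
From S ≡ 17 (mod 29) write S = 17 + 29t. Substituting into S ≡ 46 (mod 49) gives 29t ≡ 29 (mod 49), and since 29⁻¹ ≡ 22 (mod 49), t ≡ 1. Hence S ≡ 17 + 29·1 = 46 (mod 1421).
From S ≡ 46 (mod 1421) write S = 46 + 1421t. Substituting into S ≡ 12 (mod 25) gives 1421t ≡ 16 (mod 25), and since 21⁻¹ ≡ 6 (mod 25), t ≡ 21. Hence S ≡ 46 + 1421·21 = 29887 (mod 35525).
From S ≡ 29887 (mod 35525) write S = 29887 + 35525t. Substituting into S ≡ 2 (mod 9) gives 35525t ≡ 4 (mod 9), and since 2⁻¹ ≡ 5 (mod 9), t ≡ 2. Hence S ≡ 29887 + 35525·2 = 100937 (mod 319725).

100937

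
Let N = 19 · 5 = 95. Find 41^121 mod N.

71

Mod 19: 41 ≡ 3; by Fermat, exponent reduces to 121 mod 18 = 13; 3^13 ≡ 14 (mod 19).
Mod 5: 41 ≡ 1; by Fermat, exponent reduces to 121 mod 4 = 1; 1^1 ≡ 1 (mod 5).
Combine by CRT: x ≡ 14 (mod 19), x ≡ 1 (mod 5) ⇒ x ≡ 71 (mod 95).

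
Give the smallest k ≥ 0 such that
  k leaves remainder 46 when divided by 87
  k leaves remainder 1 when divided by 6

Combine the congruences pairwise.
gcd(87, 6) = 3 and 3 | (1 − 46), so the pair is consistent; merging gives k ≡ 133 (mod 174), where 174 = lcm(87, 6).
The solution is unique modulo lcm(87, 6) = 174.

133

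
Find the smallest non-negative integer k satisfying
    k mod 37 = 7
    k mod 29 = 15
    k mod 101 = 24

63351

The moduli are pairwise coprime; N = 37·29·101 = 108373.
N/37 = 2929; 2929 ≡ 6 (mod 37); 6·31 ≡ 1, so inverse 31.
N/29 = 3737; 3737 ≡ 25 (mod 29); 25·7 ≡ 1, so inverse 7.
N/101 = 1073; 1073 ≡ 63 (mod 101); 63·93 ≡ 1, so inverse 93.
k ≡ 7·2929·31 + 15·3737·7 + 24·1073·93 = 3422914.
3422914 mod 108373 = 63351.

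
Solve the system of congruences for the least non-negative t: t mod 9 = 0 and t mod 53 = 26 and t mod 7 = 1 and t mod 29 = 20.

63414

From t ≡ 0 (mod 9) write t = 0 + 9s. Substituting into t ≡ 26 (mod 53) gives 9s ≡ 26 (mod 53), and since 9⁻¹ ≡ 6 (mod 53), s ≡ 50. Hence t ≡ 0 + 9·50 = 450 (mod 477).
From t ≡ 450 (mod 477) write t = 450 + 477s. Substituting into t ≡ 1 (mod 7) gives 477s ≡ 6 (mod 7), and since 1⁻¹ ≡ 1 (mod 7), s ≡ 6. Hence t ≡ 450 + 477·6 = 3312 (mod 3339).
From t ≡ 3312 (mod 3339) write t = 3312 + 3339s. Substituting into t ≡ 20 (mod 29) gives 3339s ≡ 14 (mod 29), and since 4⁻¹ ≡ 22 (mod 29), s ≡ 18. Hence t ≡ 3312 + 3339·18 = 63414 (mod 96831).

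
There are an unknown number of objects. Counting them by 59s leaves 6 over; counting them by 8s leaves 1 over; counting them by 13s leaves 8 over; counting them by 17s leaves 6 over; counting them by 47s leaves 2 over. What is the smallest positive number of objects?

The moduli are pairwise coprime; M = 59·8·13·17·47 = 4902664.
M/59 = 83096; 83096 ≡ 24 (mod 59); 24·32 ≡ 1, so inverse 32.
M/8 = 612833; 612833 ≡ 1 (mod 8), inverse 1.
M/13 = 377128; 377128 ≡ 11 (mod 13); 11·6 ≡ 1, so inverse 6.
M/17 = 288392; 288392 ≡ 4 (mod 17); 4·13 ≡ 1, so inverse 13.
M/47 = 104312; 104312 ≡ 19 (mod 47); 19·5 ≡ 1, so inverse 5.
N ≡ 6·83096·32 + 1·612833·1 + 8·377128·6 + 6·288392·13 + 2·104312·5 = 58207105.
58207105 mod 4902664 = 4277801.

4277801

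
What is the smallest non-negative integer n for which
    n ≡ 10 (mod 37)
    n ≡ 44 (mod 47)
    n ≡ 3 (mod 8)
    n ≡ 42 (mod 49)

405419

From n ≡ 10 (mod 37) write n = 10 + 37t. Substituting into n ≡ 44 (mod 47) gives 37t ≡ 34 (mod 47), and since 37⁻¹ ≡ 14 (mod 47), t ≡ 6. Hence n ≡ 10 + 37·6 = 232 (mod 1739).
From n ≡ 232 (mod 1739) write n = 232 + 1739t. Substituting into n ≡ 3 (mod 8) gives 1739t ≡ 3 (mod 8), and since 3⁻¹ ≡ 3 (mod 8), t ≡ 1. Hence n ≡ 232 + 1739·1 = 1971 (mod 13912).
From n ≡ 1971 (mod 13912) write n = 1971 + 13912t. Substituting into n ≡ 42 (mod 49) gives 13912t ≡ 31 (mod 49), and since 45⁻¹ ≡ 12 (mod 49), t ≡ 29. Hence n ≡ 1971 + 13912·29 = 405419 (mod 681688).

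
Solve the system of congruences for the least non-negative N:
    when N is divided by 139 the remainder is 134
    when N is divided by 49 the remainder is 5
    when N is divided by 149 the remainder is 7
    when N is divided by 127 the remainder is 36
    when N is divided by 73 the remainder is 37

Combine the congruences pairwise.
From N ≡ 134 (mod 139) write N = 134 + 139t. Substituting into N ≡ 5 (mod 49) gives 139t ≡ 18 (mod 49), and since 41⁻¹ ≡ 6 (mod 49), t ≡ 10. Hence N ≡ 134 + 139·10 = 1524 (mod 6811).
From N ≡ 1524 (mod 6811) write N = 1524 + 6811t. Substituting into N ≡ 7 (mod 149) gives 6811t ≡ 122 (mod 149), and since 106⁻¹ ≡ 97 (mod 149), t ≡ 63. Hence N ≡ 1524 + 6811·63 = 430617 (mod 1014839).
From N ≡ 430617 (mod 1014839) write N = 430617 + 1014839t. Substituting into N ≡ 36 (mod 127) gives 1014839t ≡ 76 (mod 127), and since 109⁻¹ ≡ 7 (mod 127), t ≡ 24. Hence N ≡ 430617 + 1014839·24 = 24786753 (mod 128884553).
From N ≡ 24786753 (mod 128884553) write N = 24786753 + 128884553t. Substituting into N ≡ 37 (mod 73) gives 128884553t ≡ 69 (mod 73), and since 60⁻¹ ≡ 28 (mod 73), t ≡ 34. Hence N ≡ 24786753 + 128884553·34 = 4406861555 (mod 9408572369).

4406861555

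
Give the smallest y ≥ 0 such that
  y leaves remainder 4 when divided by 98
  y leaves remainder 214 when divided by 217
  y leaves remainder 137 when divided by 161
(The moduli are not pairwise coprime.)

67918

gcd(98, 217) = 7 and 7 | (214 − 4), so the pair is consistent; merging gives y ≡ 1082 (mod 3038), where 3038 = lcm(98, 217).
gcd(3038, 161) = 7 and 7 | (137 − 1082), so the pair is consistent; merging gives y ≡ 67918 (mod 69874), where 69874 = lcm(3038, 161).
The solution is unique modulo lcm(98, 217, 161) = 69874.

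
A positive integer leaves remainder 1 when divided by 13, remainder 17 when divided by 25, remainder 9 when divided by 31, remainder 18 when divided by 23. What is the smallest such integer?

The moduli are pairwise coprime; M = 13·25·31·23 = 231725.
M/13 = 17825; 17825 ≡ 2 (mod 13); 2·7 ≡ 1, so inverse 7.
M/25 = 9269; 9269 ≡ 19 (mod 25); 19·4 ≡ 1, so inverse 4.
M/31 = 7475; 7475 ≡ 4 (mod 31); 4·8 ≡ 1, so inverse 8.
M/23 = 10075; 10075 ≡ 1 (mod 23), inverse 1.
N ≡ 1·17825·7 + 17·9269·4 + 9·7475·8 + 18·10075·1 = 1474617.
1474617 mod 231725 = 84267.

84267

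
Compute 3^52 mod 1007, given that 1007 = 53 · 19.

796

Mod 53: 3 ≡ 3; since 52 | 52, by Fermat 3^52 ≡ 1 (mod 53).
Mod 19: 3 ≡ 3; by Fermat, exponent reduces to 52 mod 18 = 16; 3^16 ≡ 17 (mod 19).
Combine by CRT: x ≡ 1 (mod 53), x ≡ 17 (mod 19) ⇒ x ≡ 796 (mod 1007).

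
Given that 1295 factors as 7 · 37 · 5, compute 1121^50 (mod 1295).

Mod 7: 1121 ≡ 1; by Fermat, exponent reduces to 50 mod 6 = 2; 1^2 ≡ 1 (mod 7).
Mod 37: 1121 ≡ 11; by Fermat, exponent reduces to 50 mod 36 = 14; 11^14 ≡ 10 (mod 37).
Mod 5: 1121 ≡ 1; by Fermat, exponent reduces to 50 mod 4 = 2; 1^2 ≡ 1 (mod 5).
Combine by CRT: x ≡ 1 (mod 7), x ≡ 10 (mod 37), x ≡ 1 (mod 5) ⇒ x ≡ 491 (mod 1295).

491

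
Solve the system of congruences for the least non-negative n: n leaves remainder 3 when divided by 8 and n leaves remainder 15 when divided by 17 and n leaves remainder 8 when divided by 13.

1035

The moduli are pairwise coprime; M = 8·17·13 = 1768.
M/8 = 221; 221 ≡ 5 (mod 8); 5·5 ≡ 1, so inverse 5.
M/17 = 104; 104 ≡ 2 (mod 17); 2·9 ≡ 1, so inverse 9.
M/13 = 136; 136 ≡ 6 (mod 13); 6·11 ≡ 1, so inverse 11.
n ≡ 3·221·5 + 15·104·9 + 8·136·11 = 29323.
29323 mod 1768 = 1035.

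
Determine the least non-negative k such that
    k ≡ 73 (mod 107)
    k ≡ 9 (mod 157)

16337

Combine the congruences pairwise.
From k ≡ 73 (mod 107) write k = 73 + 107t. Substituting into k ≡ 9 (mod 157) gives 107t ≡ 93 (mod 157), and since 107⁻¹ ≡ 135 (mod 157), t ≡ 152. Hence k ≡ 73 + 107·152 = 16337 (mod 16799).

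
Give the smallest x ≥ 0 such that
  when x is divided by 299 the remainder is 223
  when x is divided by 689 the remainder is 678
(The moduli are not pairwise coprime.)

13080

gcd(299, 689) = 13 and 13 | (678 − 223), so the pair is consistent; merging gives x ≡ 13080 (mod 15847), where 15847 = lcm(299, 689).
The solution is unique modulo lcm(299, 689) = 15847.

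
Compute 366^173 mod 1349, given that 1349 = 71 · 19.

44

Mod 71: 366 ≡ 11; by Fermat, exponent reduces to 173 mod 70 = 33; 11^33 ≡ 44 (mod 71).
Mod 19: 366 ≡ 5; by Fermat, exponent reduces to 173 mod 18 = 11; 5^11 ≡ 6 (mod 19).
Combine by CRT: x ≡ 44 (mod 71), x ≡ 6 (mod 19) ⇒ x ≡ 44 (mod 1349).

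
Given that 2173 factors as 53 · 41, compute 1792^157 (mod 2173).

Mod 53: 1792 ≡ 43; by Fermat, exponent reduces to 157 mod 52 = 1; 43^1 ≡ 43 (mod 53).
Mod 41: 1792 ≡ 29; by Fermat, exponent reduces to 157 mod 40 = 37; 29^37 ≡ 34 (mod 41).
Combine by CRT: x ≡ 43 (mod 53), x ≡ 34 (mod 41) ⇒ x ≡ 1633 (mod 2173).

1633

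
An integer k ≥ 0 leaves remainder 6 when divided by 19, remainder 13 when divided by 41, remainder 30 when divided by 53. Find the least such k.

The moduli are pairwise coprime; N = 19·41·53 = 41287.
N/19 = 2173; 2173 ≡ 7 (mod 19); 7·11 ≡ 1, so inverse 11.
N/41 = 1007; 1007 ≡ 23 (mod 41); 23·25 ≡ 1, so inverse 25.
N/53 = 779; 779 ≡ 37 (mod 53); 37·43 ≡ 1, so inverse 43.
k ≡ 6·2173·11 + 13·1007·25 + 30·779·43 = 1475603.
1475603 mod 41287 = 30558.

30558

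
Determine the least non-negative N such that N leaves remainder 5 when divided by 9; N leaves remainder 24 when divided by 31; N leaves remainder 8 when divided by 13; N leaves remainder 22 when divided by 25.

65372

The moduli are pairwise coprime; M = 9·31·13·25 = 90675.
M/9 = 10075; 10075 ≡ 4 (mod 9); 4·7 ≡ 1, so inverse 7.
M/31 = 2925; 2925 ≡ 11 (mod 31); 11·17 ≡ 1, so inverse 17.
M/13 = 6975; 6975 ≡ 7 (mod 13); 7·2 ≡ 1, so inverse 2.
M/25 = 3627; 3627 ≡ 2 (mod 25); 2·13 ≡ 1, so inverse 13.
N ≡ 5·10075·7 + 24·2925·17 + 8·6975·2 + 22·3627·13 = 2694947.
2694947 mod 90675 = 65372.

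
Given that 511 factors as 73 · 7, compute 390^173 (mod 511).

Mod 73: 390 ≡ 25; by Fermat, exponent reduces to 173 mod 72 = 29; 25^29 ≡ 61 (mod 73).
Mod 7: 390 ≡ 5; by Fermat, exponent reduces to 173 mod 6 = 5; 5^5 ≡ 3 (mod 7).
Combine by CRT: x ≡ 61 (mod 73), x ≡ 3 (mod 7) ⇒ x ≡ 353 (mod 511).

353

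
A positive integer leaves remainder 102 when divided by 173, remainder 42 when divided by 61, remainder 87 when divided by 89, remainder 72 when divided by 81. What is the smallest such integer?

1109205

From N ≡ 102 (mod 173) write N = 102 + 173t. Substituting into N ≡ 42 (mod 61) gives 173t ≡ 1 (mod 61), and since 51⁻¹ ≡ 6 (mod 61), t ≡ 6. Hence N ≡ 102 + 173·6 = 1140 (mod 10553).
From N ≡ 1140 (mod 10553) write N = 1140 + 10553t. Substituting into N ≡ 87 (mod 89) gives 10553t ≡ 15 (mod 89), and since 51⁻¹ ≡ 7 (mod 89), t ≡ 16. Hence N ≡ 1140 + 10553·16 = 169988 (mod 939217).
From N ≡ 169988 (mod 939217) write N = 169988 + 939217t. Substituting into N ≡ 72 (mod 81) gives 939217t ≡ 22 (mod 81), and since 22⁻¹ ≡ 70 (mod 81), t ≡ 1. Hence N ≡ 169988 + 939217·1 = 1109205 (mod 76076577).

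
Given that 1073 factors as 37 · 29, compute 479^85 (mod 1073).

392

Mod 37: 479 ≡ 35; by Fermat, exponent reduces to 85 mod 36 = 13; 35^13 ≡ 22 (mod 37).
Mod 29: 479 ≡ 15; by Fermat, exponent reduces to 85 mod 28 = 1; 15^1 ≡ 15 (mod 29).
Combine by CRT: x ≡ 22 (mod 37), x ≡ 15 (mod 29) ⇒ x ≡ 392 (mod 1073).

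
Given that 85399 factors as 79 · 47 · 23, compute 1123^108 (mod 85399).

46312

Mod 79: 1123 ≡ 17; by Fermat, exponent reduces to 108 mod 78 = 30; 17^30 ≡ 18 (mod 79).
Mod 47: 1123 ≡ 42; by Fermat, exponent reduces to 108 mod 46 = 16; 42^16 ≡ 17 (mod 47).
Mod 23: 1123 ≡ 19; by Fermat, exponent reduces to 108 mod 22 = 20; 19^20 ≡ 13 (mod 23).
Combine by CRT: x ≡ 18 (mod 79), x ≡ 17 (mod 47), x ≡ 13 (mod 23) ⇒ x ≡ 46312 (mod 85399).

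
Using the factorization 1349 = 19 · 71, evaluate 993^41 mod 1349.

Mod 19: 993 ≡ 5; by Fermat, exponent reduces to 41 mod 18 = 5; 5^5 ≡ 9 (mod 19).
Mod 71: 993 ≡ 70; 70^41 ≡ 70 (mod 71).
Combine by CRT: x ≡ 9 (mod 19), x ≡ 70 (mod 71) ⇒ x ≡ 1206 (mod 1349).

1206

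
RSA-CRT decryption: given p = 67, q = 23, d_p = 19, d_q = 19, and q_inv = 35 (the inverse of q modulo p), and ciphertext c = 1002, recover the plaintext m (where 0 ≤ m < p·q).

m₁ = c^(d_p) mod p: c ≡ 64 (mod 67), and 64^19 mod 67 = 62.
m₂ = c^(d_q) mod q: c ≡ 13 (mod 23), and 13^19 mod 23 = 2.
h = q_inv·(m₁ − m₂) mod p = 35·(62 − 2) mod 67 = 23.
m = m₂ + h·q = 2 + 23·23 = 531.

531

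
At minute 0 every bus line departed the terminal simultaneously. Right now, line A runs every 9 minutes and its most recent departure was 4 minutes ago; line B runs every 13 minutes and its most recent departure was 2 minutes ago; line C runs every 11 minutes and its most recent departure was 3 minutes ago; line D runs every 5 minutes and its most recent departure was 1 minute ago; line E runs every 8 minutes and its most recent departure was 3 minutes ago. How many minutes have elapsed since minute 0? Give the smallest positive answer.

From t ≡ 4 (mod 9) write t = 4 + 9s. Substituting into t ≡ 2 (mod 13) gives 9s ≡ 11 (mod 13), and since 9⁻¹ ≡ 3 (mod 13), s ≡ 7. Hence t ≡ 4 + 9·7 = 67 (mod 117).
From t ≡ 67 (mod 117) write t = 67 + 117s. Substituting into t ≡ 3 (mod 11) gives 117s ≡ 2 (mod 11), and since 7⁻¹ ≡ 8 (mod 11), s ≡ 5. Hence t ≡ 67 + 117·5 = 652 (mod 1287).
From t ≡ 652 (mod 1287) write t = 652 + 1287s. Substituting into t ≡ 1 (mod 5) gives 1287s ≡ 4 (mod 5), and since 2⁻¹ ≡ 3 (mod 5), s ≡ 2. Hence t ≡ 652 + 1287·2 = 3226 (mod 6435).
From t ≡ 3226 (mod 6435) write t = 3226 + 6435s. Substituting into t ≡ 3 (mod 8) gives 6435s ≡ 1 (mod 8), and since 3⁻¹ ≡ 3 (mod 8), s ≡ 3. Hence t ≡ 3226 + 6435·3 = 22531 (mod 51480).

22531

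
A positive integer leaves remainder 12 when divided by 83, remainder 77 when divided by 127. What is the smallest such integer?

Combine the congruences pairwise.
From m ≡ 12 (mod 83) write m = 12 + 83t. Substituting into m ≡ 77 (mod 127) gives 83t ≡ 65 (mod 127), and since 83⁻¹ ≡ 101 (mod 127), t ≡ 88. Hence m ≡ 12 + 83·88 = 7316 (mod 10541).

7316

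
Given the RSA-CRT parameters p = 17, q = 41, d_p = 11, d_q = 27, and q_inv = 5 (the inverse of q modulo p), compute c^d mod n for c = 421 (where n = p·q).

m₁ = c^(d_p) mod p: c ≡ 13 (mod 17), and 13^11 mod 17 = 4.
m₂ = c^(d_q) mod q: c ≡ 11 (mod 41), and 11^27 mod 41 = 6.
h = q_inv·(m₁ − m₂) mod p = 5·(4 − 6) mod 17 = 7.
m = m₂ + h·q = 6 + 7·41 = 293.

293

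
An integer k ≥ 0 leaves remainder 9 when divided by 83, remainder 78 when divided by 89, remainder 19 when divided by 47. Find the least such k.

The moduli are pairwise coprime; N = 83·89·47 = 347189.
N/83 = 4183; 4183 ≡ 33 (mod 83); 33·78 ≡ 1, so inverse 78.
N/89 = 3901; 3901 ≡ 74 (mod 89); 74·83 ≡ 1, so inverse 83.
N/47 = 7387; 7387 ≡ 8 (mod 47); 8·6 ≡ 1, so inverse 6.
k ≡ 9·4183·78 + 78·3901·83 + 19·7387·6 = 29033658.
29033658 mod 347189 = 216971.

216971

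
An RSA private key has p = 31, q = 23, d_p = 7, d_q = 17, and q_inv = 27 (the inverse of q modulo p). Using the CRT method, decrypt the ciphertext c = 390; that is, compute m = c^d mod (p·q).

m₁ = c^(d_p) mod p: c ≡ 18 (mod 31), and 18^7 mod 31 = 9.
m₂ = c^(d_q) mod q: c ≡ 22 (mod 23), and 22^17 mod 23 = 22.
h = q_inv·(m₁ − m₂) mod p = 27·(9 − 22) mod 31 = 21.
m = m₂ + h·q = 22 + 21·23 = 505.

505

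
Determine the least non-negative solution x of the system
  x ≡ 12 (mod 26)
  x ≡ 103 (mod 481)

584

gcd(26, 481) = 13 and 13 | (103 − 12), so the pair is consistent; merging gives x ≡ 584 (mod 962), where 962 = lcm(26, 481).
The solution is unique modulo lcm(26, 481) = 962.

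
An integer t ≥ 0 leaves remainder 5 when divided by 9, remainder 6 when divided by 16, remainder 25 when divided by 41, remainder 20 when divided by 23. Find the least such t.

41558

The moduli are pairwise coprime; N = 9·16·41·23 = 135792.
N/9 = 15088; 15088 ≡ 4 (mod 9); 4·7 ≡ 1, so inverse 7.
N/16 = 8487; 8487 ≡ 7 (mod 16); 7·7 ≡ 1, so inverse 7.
N/41 = 3312; 3312 ≡ 32 (mod 41); 32·9 ≡ 1, so inverse 9.
N/23 = 5904; 5904 ≡ 16 (mod 23); 16·13 ≡ 1, so inverse 13.
t ≡ 5·15088·7 + 6·8487·7 + 25·3312·9 + 20·5904·13 = 3164774.
3164774 mod 135792 = 41558.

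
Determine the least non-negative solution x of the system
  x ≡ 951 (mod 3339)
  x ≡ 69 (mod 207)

71070

gcd(3339, 207) = 9 and 9 | (69 − 951), so the pair is consistent; merging gives x ≡ 71070 (mod 76797), where 76797 = lcm(3339, 207).
The solution is unique modulo lcm(3339, 207) = 76797.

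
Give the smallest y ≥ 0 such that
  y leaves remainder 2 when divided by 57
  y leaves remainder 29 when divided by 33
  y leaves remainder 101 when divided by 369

gcd(57, 33) = 3 and 3 | (29 − 2), so the pair is consistent; merging gives y ≡ 458 (mod 627), where 627 = lcm(57, 33).
gcd(627, 369) = 3 and 3 | (101 − 458), so the pair is consistent; merging gives y ≡ 52499 (mod 77121), where 77121 = lcm(627, 369).
The solution is unique modulo lcm(57, 33, 369) = 77121.

52499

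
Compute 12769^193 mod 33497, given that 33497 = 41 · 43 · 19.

33384

Mod 41: 12769 ≡ 18; by Fermat, exponent reduces to 193 mod 40 = 33; 18^33 ≡ 10 (mod 41).
Mod 43: 12769 ≡ 41; by Fermat, exponent reduces to 193 mod 42 = 25; 41^25 ≡ 16 (mod 43).
Mod 19: 12769 ≡ 1; by Fermat, exponent reduces to 193 mod 18 = 13; 1^13 ≡ 1 (mod 19).
Combine by CRT: x ≡ 10 (mod 41), x ≡ 16 (mod 43), x ≡ 1 (mod 19) ⇒ x ≡ 33384 (mod 33497).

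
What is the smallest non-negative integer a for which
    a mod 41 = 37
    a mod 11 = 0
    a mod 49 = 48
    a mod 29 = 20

535128

Combine the congruences pairwise.
From a ≡ 37 (mod 41) write a = 37 + 41t. Substituting into a ≡ 0 (mod 11) gives 41t ≡ 7 (mod 11), and since 8⁻¹ ≡ 7 (mod 11), t ≡ 5. Hence a ≡ 37 + 41·5 = 242 (mod 451).
From a ≡ 242 (mod 451) write a = 242 + 451t. Substituting into a ≡ 48 (mod 49) gives 451t ≡ 2 (mod 49), and since 10⁻¹ ≡ 5 (mod 49), t ≡ 10. Hence a ≡ 242 + 451·10 = 4752 (mod 22099).
From a ≡ 4752 (mod 22099) write a = 4752 + 22099t. Substituting into a ≡ 20 (mod 29) gives 22099t ≡ 24 (mod 29), and since 1⁻¹ ≡ 1 (mod 29), t ≡ 24. Hence a ≡ 4752 + 22099·24 = 535128 (mod 640871).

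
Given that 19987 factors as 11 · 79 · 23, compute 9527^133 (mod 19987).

Mod 11: 9527 ≡ 1; by Fermat, exponent reduces to 133 mod 10 = 3; 1^3 ≡ 1 (mod 11).
Mod 79: 9527 ≡ 47; by Fermat, exponent reduces to 133 mod 78 = 55; 47^55 ≡ 75 (mod 79).
Mod 23: 9527 ≡ 5; by Fermat, exponent reduces to 133 mod 22 = 1; 5^1 ≡ 5 (mod 23).
Combine by CRT: x ≡ 1 (mod 11), x ≡ 75 (mod 79), x ≡ 5 (mod 23) ⇒ x ≡ 4973 (mod 19987).

4973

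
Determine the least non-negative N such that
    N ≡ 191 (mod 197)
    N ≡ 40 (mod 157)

1767

From N ≡ 191 (mod 197) write N = 191 + 197t. Substituting into N ≡ 40 (mod 157) gives 197t ≡ 6 (mod 157), and since 40⁻¹ ≡ 106 (mod 157), t ≡ 8. Hence N ≡ 191 + 197·8 = 1767 (mod 30929).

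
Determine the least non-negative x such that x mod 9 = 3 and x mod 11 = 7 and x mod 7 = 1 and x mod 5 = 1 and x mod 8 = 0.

The moduli are pairwise coprime; N = 9·11·7·5·8 = 27720.
N/9 = 3080; 3080 ≡ 2 (mod 9); 2·5 ≡ 1, so inverse 5.
N/11 = 2520; 2520 ≡ 1 (mod 11), inverse 1.
N/7 = 3960; 3960 ≡ 5 (mod 7); 5·3 ≡ 1, so inverse 3.
N/5 = 5544; 5544 ≡ 4 (mod 5); 4·4 ≡ 1, so inverse 4.
N/8 = 3465; 3465 ≡ 1 (mod 8), inverse 1.
x ≡ 3·3080·5 + 7·2520·1 + 1·3960·3 + 1·5544·4 + 0·3465·1 = 97896.
97896 mod 27720 = 14736.

14736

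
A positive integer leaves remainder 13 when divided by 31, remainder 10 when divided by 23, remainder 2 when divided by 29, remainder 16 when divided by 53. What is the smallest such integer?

The moduli are pairwise coprime; N = 31·23·29·53 = 1095881.
N/31 = 35351; 35351 ≡ 11 (mod 31); 11·17 ≡ 1, so inverse 17.
N/23 = 47647; 47647 ≡ 14 (mod 23); 14·5 ≡ 1, so inverse 5.
N/29 = 37789; 37789 ≡ 2 (mod 29); 2·15 ≡ 1, so inverse 15.
N/53 = 20677; 20677 ≡ 7 (mod 53); 7·38 ≡ 1, so inverse 38.
a ≡ 13·35351·17 + 10·47647·5 + 2·37789·15 + 16·20677·38 = 23900207.
23900207 mod 1095881 = 886706.

886706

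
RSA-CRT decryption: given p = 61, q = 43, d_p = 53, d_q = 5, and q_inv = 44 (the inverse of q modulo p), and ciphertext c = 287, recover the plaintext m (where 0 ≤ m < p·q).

m₁ = c^(d_p) mod p: c ≡ 43 (mod 61), and 43^53 mod 61 = 31.
m₂ = c^(d_q) mod q: c ≡ 29 (mod 43), and 29^5 mod 43 = 20.
h = q_inv·(m₁ − m₂) mod p = 44·(31 − 20) mod 61 = 57.
m = m₂ + h·q = 20 + 57·43 = 2471.

2471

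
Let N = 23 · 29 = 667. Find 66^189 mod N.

Mod 23: 66 ≡ 20; by Fermat, exponent reduces to 189 mod 22 = 13; 20^13 ≡ 14 (mod 23).
Mod 29: 66 ≡ 8; by Fermat, exponent reduces to 189 mod 28 = 21; 8^21 ≡ 12 (mod 29).
Combine by CRT: x ≡ 14 (mod 23), x ≡ 12 (mod 29) ⇒ x ≡ 244 (mod 667).

244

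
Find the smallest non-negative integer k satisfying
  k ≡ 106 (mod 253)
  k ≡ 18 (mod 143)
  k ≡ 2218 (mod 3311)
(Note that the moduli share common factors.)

gcd(253, 143) = 11 and 11 | (18 − 106), so the pair is consistent; merging gives k ≡ 1877 (mod 3289), where 3289 = lcm(253, 143).
gcd(3289, 3311) = 11 and 11 | (2218 − 1877), so the pair is consistent; merging gives k ≡ 445892 (mod 989989), where 989989 = lcm(3289, 3311).
The solution is unique modulo lcm(253, 143, 3311) = 989989.

445892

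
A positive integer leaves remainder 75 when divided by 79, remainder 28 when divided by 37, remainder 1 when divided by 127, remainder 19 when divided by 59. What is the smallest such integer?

Combine the congruences pairwise.
From k ≡ 75 (mod 79) write k = 75 + 79t. Substituting into k ≡ 28 (mod 37) gives 79t ≡ 27 (mod 37), and since 5⁻¹ ≡ 15 (mod 37), t ≡ 35. Hence k ≡ 75 + 79·35 = 2840 (mod 2923).
From k ≡ 2840 (mod 2923) write k = 2840 + 2923t. Substituting into k ≡ 1 (mod 127) gives 2923t ≡ 82 (mod 127), and since 2⁻¹ ≡ 64 (mod 127), t ≡ 41. Hence k ≡ 2840 + 2923·41 = 122683 (mod 371221).
From k ≡ 122683 (mod 371221) write k = 122683 + 371221t. Substituting into k ≡ 19 (mod 59) gives 371221t ≡ 56 (mod 59), and since 52⁻¹ ≡ 42 (mod 59), t ≡ 51. Hence k ≡ 122683 + 371221·51 = 19054954 (mod 21902039).

19054954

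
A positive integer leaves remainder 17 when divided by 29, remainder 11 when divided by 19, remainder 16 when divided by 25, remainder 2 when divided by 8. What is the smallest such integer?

The moduli are pairwise coprime; N = 29·19·25·8 = 110200.
N/29 = 3800; 3800 ≡ 1 (mod 29), inverse 1.
N/19 = 5800; 5800 ≡ 5 (mod 19); 5·4 ≡ 1, so inverse 4.
N/25 = 4408; 4408 ≡ 8 (mod 25); 8·22 ≡ 1, so inverse 22.
N/8 = 13775; 13775 ≡ 7 (mod 8); 7·7 ≡ 1, so inverse 7.
k ≡ 17·3800·1 + 11·5800·4 + 16·4408·22 + 2·13775·7 = 2064266.
2064266 mod 110200 = 80666.

80666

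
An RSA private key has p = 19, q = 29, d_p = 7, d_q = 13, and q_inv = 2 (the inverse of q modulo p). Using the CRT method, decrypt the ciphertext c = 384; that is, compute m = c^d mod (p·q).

m₁ = c^(d_p) mod p: c ≡ 4 (mod 19), and 4^7 mod 19 = 6.
m₂ = c^(d_q) mod q: c ≡ 7 (mod 29), and 7^13 mod 29 = 25.
h = q_inv·(m₁ − m₂) mod p = 2·(6 − 25) mod 19 = 0.
m = m₂ + h·q = 25 + 0·29 = 25.

25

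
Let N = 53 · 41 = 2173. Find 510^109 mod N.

Mod 53: 510 ≡ 33; by Fermat, exponent reduces to 109 mod 52 = 5; 33^5 ≡ 34 (mod 53).
Mod 41: 510 ≡ 18; by Fermat, exponent reduces to 109 mod 40 = 29; 18^29 ≡ 16 (mod 41).
Combine by CRT: x ≡ 34 (mod 53), x ≡ 16 (mod 41) ⇒ x ≡ 1041 (mod 2173).

1041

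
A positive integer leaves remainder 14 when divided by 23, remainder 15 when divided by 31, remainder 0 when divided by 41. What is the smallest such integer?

From x ≡ 14 (mod 23) write x = 14 + 23t. Substituting into x ≡ 15 (mod 31) gives 23t ≡ 1 (mod 31), and since 23⁻¹ ≡ 27 (mod 31), t ≡ 27. Hence x ≡ 14 + 23·27 = 635 (mod 713).
From x ≡ 635 (mod 713) write x = 635 + 713t. Substituting into x ≡ 0 (mod 41) gives 713t ≡ 21 (mod 41), and since 16⁻¹ ≡ 18 (mod 41), t ≡ 9. Hence x ≡ 635 + 713·9 = 7052 (mod 29233).

7052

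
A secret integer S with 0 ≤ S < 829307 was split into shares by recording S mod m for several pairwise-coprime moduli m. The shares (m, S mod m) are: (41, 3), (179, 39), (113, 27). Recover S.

318122

From S ≡ 3 (mod 41) write S = 3 + 41t. Substituting into S ≡ 39 (mod 179) gives 41t ≡ 36 (mod 179), and since 41⁻¹ ≡ 131 (mod 179), t ≡ 62. Hence S ≡ 3 + 41·62 = 2545 (mod 7339).
From S ≡ 2545 (mod 7339) write S = 2545 + 7339t. Substituting into S ≡ 27 (mod 113) gives 7339t ≡ 81 (mod 113), and since 107⁻¹ ≡ 94 (mod 113), t ≡ 43. Hence S ≡ 2545 + 7339·43 = 318122 (mod 829307).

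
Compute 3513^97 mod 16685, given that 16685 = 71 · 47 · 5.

1443

Mod 71: 3513 ≡ 34; by Fermat, exponent reduces to 97 mod 70 = 27; 34^27 ≡ 23 (mod 71).
Mod 47: 3513 ≡ 35; by Fermat, exponent reduces to 97 mod 46 = 5; 35^5 ≡ 33 (mod 47).
Mod 5: 3513 ≡ 3; by Fermat, exponent reduces to 97 mod 4 = 1; 3^1 ≡ 3 (mod 5).
Combine by CRT: x ≡ 23 (mod 71), x ≡ 33 (mod 47), x ≡ 3 (mod 5) ⇒ x ≡ 1443 (mod 16685).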